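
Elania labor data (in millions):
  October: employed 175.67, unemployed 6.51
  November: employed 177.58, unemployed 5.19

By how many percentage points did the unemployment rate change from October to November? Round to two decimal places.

The unemployment rate changed by −0.73 percentage points.

October: labor force = 175.67 + 6.51 = 182.18; u = 6.51/182.18 = 3.57%.
November: labor force = 177.58 + 5.19 = 182.77; u = 5.19/182.77 = 2.84%.
Change = 2.84% − 3.57% = −0.73 pp.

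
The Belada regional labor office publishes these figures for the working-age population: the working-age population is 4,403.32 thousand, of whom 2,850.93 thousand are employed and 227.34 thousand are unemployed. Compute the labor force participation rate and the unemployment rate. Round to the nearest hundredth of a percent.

Labor force = employed + unemployed = 2,850.93 + 227.34 = 3,078.27 thousand.
Unemployment rate = 227.34 / 3,078.27 = 7.39%.
Labor force participation rate = 3,078.27 / 4,403.32 = 69.91%.

Labor force participation rate ≈ 69.91%; unemployment rate ≈ 7.39%.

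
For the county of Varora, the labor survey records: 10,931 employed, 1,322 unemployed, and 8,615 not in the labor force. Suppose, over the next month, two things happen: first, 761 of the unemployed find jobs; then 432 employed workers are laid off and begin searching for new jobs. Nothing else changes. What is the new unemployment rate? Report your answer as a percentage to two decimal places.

New unemployment rate ≈ 8.10%.

Initially, labor force = 10,931 + 1,322 = 12,253, so u = 1,322/12,253 = 10.79%.
After the first change, unemployed falls and employed rises by 761; labor force unchanged → E = 11,692, U = 561, labor force = 12,253.
After the second change, employed falls and unemployed rises by 432; labor force unchanged → E = 11,260, U = 993, labor force = 12,253.
New unemployment rate = 993 / 12,253 = 8.10%.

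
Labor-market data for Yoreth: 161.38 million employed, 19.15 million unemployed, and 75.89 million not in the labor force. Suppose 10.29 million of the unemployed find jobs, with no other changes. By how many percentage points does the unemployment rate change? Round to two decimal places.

The unemployment rate changes by −5.70 percentage points.

Initially, labor force = 161.38 + 19.15 = 180.53 million, so u = 19.15/180.53 = 10.61%.
After the change, unemployed falls and employed rises by 10.29; labor force unchanged → E = 171.67, U = 8.86, labor force = 180.53 million.
New unemployment rate = 8.86 / 180.53 = 4.91%.
Change = 4.91% − 10.61% = −5.70 percentage points.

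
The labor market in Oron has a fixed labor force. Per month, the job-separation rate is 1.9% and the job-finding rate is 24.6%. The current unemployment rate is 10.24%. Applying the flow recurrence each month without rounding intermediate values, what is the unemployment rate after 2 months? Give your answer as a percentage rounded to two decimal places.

Unemployment rate after two months ≈ 8.83%.

With a fixed labor force, u_{t+1} = u_t + s·(1−u_t) − f·u_t = u_t·(1−s−f) + s.
Here 1−s−f = 0.735 and s = 0.019.
u_1 = 0.102400 × 0.735 + 0.019 = 0.094264.
u_2 = 0.094264 × 0.735 + 0.019 = 0.088284.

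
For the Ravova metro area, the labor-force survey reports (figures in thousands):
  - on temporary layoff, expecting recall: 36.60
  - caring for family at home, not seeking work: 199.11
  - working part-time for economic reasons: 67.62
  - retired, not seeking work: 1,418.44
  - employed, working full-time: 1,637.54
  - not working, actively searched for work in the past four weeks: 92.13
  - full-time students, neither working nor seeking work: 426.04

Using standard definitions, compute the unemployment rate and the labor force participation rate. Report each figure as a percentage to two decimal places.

Unemployment rate ≈ 7.02%; labor force participation rate ≈ 47.30%.

Employed = 67.62 + 1,637.54 = 1,705.16 thousand (anyone who worked, including part-time for economic reasons, counts as employed).
Unemployed = 36.60 + 92.13 = 128.73 thousand (jobless and actively searching, or on temporary layoff).
Labor force = 1,705.16 + 128.73 = 1,833.89 thousand.
Not in labor force = 199.11 + 1,418.44 + 426.04 = 2,043.59 thousand (those not working and not actively searching are outside the labor force).
Civilian working-age population = 1,833.89 + 2,043.59 = 3,877.48 thousand.
Unemployment rate = 128.73 / 1,833.89 = 7.02%.
Labor force participation rate = 1,833.89 / 3,877.48 = 47.30%.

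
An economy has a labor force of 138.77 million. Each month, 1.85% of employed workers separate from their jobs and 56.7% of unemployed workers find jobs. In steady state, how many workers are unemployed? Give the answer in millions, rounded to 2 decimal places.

Steady-state unemployment rate u* = s/(s+f) = 1.85/(1.85+56.7) = 0.031597.
Unemployed = u* × labor force = 0.031597 × 138.77 ≈ 4.38 million.

About 4.38 million are unemployed in steady state.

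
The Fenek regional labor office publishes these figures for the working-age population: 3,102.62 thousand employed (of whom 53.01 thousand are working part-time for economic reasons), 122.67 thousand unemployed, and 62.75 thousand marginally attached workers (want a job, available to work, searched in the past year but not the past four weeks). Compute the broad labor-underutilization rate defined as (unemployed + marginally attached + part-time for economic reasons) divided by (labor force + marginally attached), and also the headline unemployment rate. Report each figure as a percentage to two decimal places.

Labor force = 3,102.62 + 122.67 = 3,225.29 thousand.
Numerator = 122.67 + 62.75 + 53.01 = 238.43 thousand.
Denominator = 3,225.29 + 62.75 = 3,288.04 thousand.
Broad rate = 238.43 / 3,288.04 = 7.25%.
Headline unemployment rate = 122.67 / 3,225.29 = 3.80%.

Broad underutilization rate ≈ 7.25%; headline unemployment rate ≈ 3.80%.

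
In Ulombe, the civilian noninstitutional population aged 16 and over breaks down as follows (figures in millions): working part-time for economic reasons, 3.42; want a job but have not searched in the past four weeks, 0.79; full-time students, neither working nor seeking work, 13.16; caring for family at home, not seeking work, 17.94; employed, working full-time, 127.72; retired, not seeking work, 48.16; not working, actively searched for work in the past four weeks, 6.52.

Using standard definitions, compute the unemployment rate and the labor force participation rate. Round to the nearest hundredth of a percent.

Employed = 3.42 + 127.72 = 131.14 million (anyone who worked, including part-time for economic reasons, counts as employed).
Unemployed = 6.52 million.
Labor force = 131.14 + 6.52 = 137.66 million.
Not in labor force = 0.79 + 13.16 + 17.94 + 48.16 = 80.05 million (those not working and not actively searching are outside the labor force — including those who want a job but have given up searching).
Civilian working-age population = 137.66 + 80.05 = 217.71 million.
Unemployment rate = 6.52 / 137.66 = 4.74%.
Labor force participation rate = 137.66 / 217.71 = 63.23%.

Unemployment rate ≈ 4.74%; labor force participation rate ≈ 63.23%.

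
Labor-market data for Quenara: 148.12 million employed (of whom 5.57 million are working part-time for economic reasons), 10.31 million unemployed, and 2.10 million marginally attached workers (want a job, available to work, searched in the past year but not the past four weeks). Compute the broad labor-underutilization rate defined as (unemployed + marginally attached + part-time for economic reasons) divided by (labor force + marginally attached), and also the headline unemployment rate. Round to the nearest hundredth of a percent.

Broad underutilization rate ≈ 11.20%; headline unemployment rate ≈ 6.51%.

Labor force = 148.12 + 10.31 = 158.43 million.
Numerator = 10.31 + 2.10 + 5.57 = 17.98 million.
Denominator = 158.43 + 2.10 = 160.53 million.
Broad rate = 17.98 / 160.53 = 11.20%.
Headline unemployment rate = 10.31 / 158.43 = 6.51%.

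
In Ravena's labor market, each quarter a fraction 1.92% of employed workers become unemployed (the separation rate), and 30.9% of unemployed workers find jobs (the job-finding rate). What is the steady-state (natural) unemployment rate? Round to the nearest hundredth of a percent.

Steady-state unemployment rate ≈ 5.85%.

At steady state the flows balance: s·E = f·U, so U/(E+U) = s/(s+f).
u* = 1.92 / (1.92 + 30.9) = 1.92 / 32.82 = 5.85%.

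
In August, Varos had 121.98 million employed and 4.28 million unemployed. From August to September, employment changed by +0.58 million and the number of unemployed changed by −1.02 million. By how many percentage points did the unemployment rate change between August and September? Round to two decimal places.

The unemployment rate changed by −0.80 percentage points.

August: labor force = 121.98 + 4.28 = 126.26; u = 4.28/126.26 = 3.39%.
September: labor force = 122.56 + 3.26 = 125.82; u = 3.26/125.82 = 2.59%.
Change = 2.59% − 3.39% = −0.80 pp.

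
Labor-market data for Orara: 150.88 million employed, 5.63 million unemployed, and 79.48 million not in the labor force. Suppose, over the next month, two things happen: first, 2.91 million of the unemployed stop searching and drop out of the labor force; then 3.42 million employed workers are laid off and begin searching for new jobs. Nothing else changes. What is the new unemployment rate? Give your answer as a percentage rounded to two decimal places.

Initially, labor force = 150.88 + 5.63 = 156.51 million, so u = 5.63/156.51 = 3.60%.
After the first change, unemployed and labor force both fall by 2.91 → E = 150.88, U = 2.72, labor force = 153.60 million.
After the second change, employed falls and unemployed rises by 3.42; labor force unchanged → E = 147.46, U = 6.14, labor force = 153.60 million.
New unemployment rate = 6.14 / 153.60 = 4.00%.

New unemployment rate ≈ 4.00%.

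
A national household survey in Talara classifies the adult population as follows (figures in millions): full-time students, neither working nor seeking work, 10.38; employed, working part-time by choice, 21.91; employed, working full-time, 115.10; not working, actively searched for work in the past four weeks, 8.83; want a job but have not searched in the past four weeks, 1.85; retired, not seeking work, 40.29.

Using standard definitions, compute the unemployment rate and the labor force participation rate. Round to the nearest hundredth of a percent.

Employed = 21.91 + 115.10 = 137.01 million.
Unemployed = 8.83 million.
Labor force = 137.01 + 8.83 = 145.84 million.
Not in labor force = 10.38 + 1.85 + 40.29 = 52.52 million (those not working and not actively searching are outside the labor force — including those who want a job but have given up searching).
Civilian working-age population = 145.84 + 52.52 = 198.36 million.
Unemployment rate = 8.83 / 145.84 = 6.05%.
Labor force participation rate = 145.84 / 198.36 = 73.52%.

Unemployment rate ≈ 6.05%; labor force participation rate ≈ 73.52%.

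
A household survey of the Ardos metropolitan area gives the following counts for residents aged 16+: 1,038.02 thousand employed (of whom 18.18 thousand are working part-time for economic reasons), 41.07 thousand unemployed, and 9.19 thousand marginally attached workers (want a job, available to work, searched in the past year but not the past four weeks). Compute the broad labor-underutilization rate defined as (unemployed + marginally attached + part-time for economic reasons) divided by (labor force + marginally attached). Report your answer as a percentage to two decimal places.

Labor force = 1,038.02 + 41.07 = 1,079.09 thousand.
Numerator = 41.07 + 9.19 + 18.18 = 68.44 thousand.
Denominator = 1,079.09 + 9.19 = 1,088.28 thousand.
Broad rate = 68.44 / 1,088.28 = 6.29%.

Broad underutilization rate ≈ 6.29%.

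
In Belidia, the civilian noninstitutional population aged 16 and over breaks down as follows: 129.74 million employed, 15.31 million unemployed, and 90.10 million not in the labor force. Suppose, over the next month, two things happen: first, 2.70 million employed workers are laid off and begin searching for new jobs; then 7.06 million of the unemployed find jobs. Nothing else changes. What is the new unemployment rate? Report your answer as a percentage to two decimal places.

New unemployment rate ≈ 7.55%.

Initially, labor force = 129.74 + 15.31 = 145.05 million, so u = 15.31/145.05 = 10.55%.
After the first change, employed falls and unemployed rises by 2.70; labor force unchanged → E = 127.04, U = 18.01, labor force = 145.05 million.
After the second change, unemployed falls and employed rises by 7.06; labor force unchanged → E = 134.10, U = 10.95, labor force = 145.05 million.
New unemployment rate = 10.95 / 145.05 = 7.55%.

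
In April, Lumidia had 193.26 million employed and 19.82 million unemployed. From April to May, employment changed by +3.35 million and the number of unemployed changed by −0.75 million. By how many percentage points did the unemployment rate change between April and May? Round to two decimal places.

April: labor force = 193.26 + 19.82 = 213.08; u = 19.82/213.08 = 9.30%.
May: labor force = 196.61 + 19.07 = 215.68; u = 19.07/215.68 = 8.84%.
Change = 8.84% − 9.30% = −0.46 pp.

The unemployment rate changed by −0.46 percentage points.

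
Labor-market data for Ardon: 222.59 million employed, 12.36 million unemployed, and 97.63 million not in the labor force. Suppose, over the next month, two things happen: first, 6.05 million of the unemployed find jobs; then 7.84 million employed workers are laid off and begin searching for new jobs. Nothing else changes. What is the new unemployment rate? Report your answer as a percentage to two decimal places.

Initially, labor force = 222.59 + 12.36 = 234.95 million, so u = 12.36/234.95 = 5.26%.
After the first change, unemployed falls and employed rises by 6.05; labor force unchanged → E = 228.64, U = 6.31, labor force = 234.95 million.
After the second change, employed falls and unemployed rises by 7.84; labor force unchanged → E = 220.80, U = 14.15, labor force = 234.95 million.
New unemployment rate = 14.15 / 234.95 = 6.02%.

New unemployment rate ≈ 6.02%.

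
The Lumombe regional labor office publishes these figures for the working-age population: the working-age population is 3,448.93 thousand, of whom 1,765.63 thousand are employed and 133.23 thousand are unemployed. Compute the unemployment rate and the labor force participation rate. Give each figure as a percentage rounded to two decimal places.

Unemployment rate ≈ 7.02%; labor force participation rate ≈ 55.06%.

Labor force = employed + unemployed = 1,765.63 + 133.23 = 1,898.86 thousand.
Unemployment rate = 133.23 / 1,898.86 = 7.02%.
Labor force participation rate = 1,898.86 / 3,448.93 = 55.06%.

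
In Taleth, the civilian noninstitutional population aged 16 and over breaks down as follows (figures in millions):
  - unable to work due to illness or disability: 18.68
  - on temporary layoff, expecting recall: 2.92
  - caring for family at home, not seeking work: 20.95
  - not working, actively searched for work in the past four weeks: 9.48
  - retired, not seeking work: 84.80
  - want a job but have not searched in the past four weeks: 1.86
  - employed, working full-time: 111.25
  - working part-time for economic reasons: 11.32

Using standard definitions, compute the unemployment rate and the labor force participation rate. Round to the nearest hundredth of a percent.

Employed = 111.25 + 11.32 = 122.57 million (anyone who worked, including part-time for economic reasons, counts as employed).
Unemployed = 2.92 + 9.48 = 12.40 million (jobless and actively searching, or on temporary layoff).
Labor force = 122.57 + 12.40 = 134.97 million.
Not in labor force = 18.68 + 20.95 + 84.80 + 1.86 = 126.29 million (those not working and not actively searching are outside the labor force — including those who want a job but have given up searching).
Civilian working-age population = 134.97 + 126.29 = 261.26 million.
Unemployment rate = 12.40 / 134.97 = 9.19%.
Labor force participation rate = 134.97 / 261.26 = 51.66%.

Unemployment rate ≈ 9.19%; labor force participation rate ≈ 51.66%.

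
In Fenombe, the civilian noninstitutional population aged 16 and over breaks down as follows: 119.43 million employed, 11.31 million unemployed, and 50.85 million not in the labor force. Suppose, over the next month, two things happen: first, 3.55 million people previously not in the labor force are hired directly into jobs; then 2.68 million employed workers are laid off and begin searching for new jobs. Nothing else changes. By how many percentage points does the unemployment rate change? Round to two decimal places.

The unemployment rate changes by +1.77 percentage points.

Initially, labor force = 119.43 + 11.31 = 130.74 million, so u = 11.31/130.74 = 8.65%.
After the first change, employed and labor force both rise by 3.55; unemployed unchanged → E = 122.98, U = 11.31, labor force = 134.29 million.
After the second change, employed falls and unemployed rises by 2.68; labor force unchanged → E = 120.30, U = 13.99, labor force = 134.29 million.
New unemployment rate = 13.99 / 134.29 = 10.42%.
Change = 10.42% − 8.65% = +1.77 percentage points.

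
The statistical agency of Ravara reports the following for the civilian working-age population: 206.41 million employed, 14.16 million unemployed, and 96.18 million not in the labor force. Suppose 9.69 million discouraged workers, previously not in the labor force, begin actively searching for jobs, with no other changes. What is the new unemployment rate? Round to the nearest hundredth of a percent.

Initially, labor force = 206.41 + 14.16 = 220.57 million, so u = 14.16/220.57 = 6.42%.
After the change, unemployed and labor force both rise by 9.69 → E = 206.41, U = 23.85, labor force = 230.26 million.
New unemployment rate = 23.85 / 230.26 = 10.36%.

New unemployment rate ≈ 10.36%.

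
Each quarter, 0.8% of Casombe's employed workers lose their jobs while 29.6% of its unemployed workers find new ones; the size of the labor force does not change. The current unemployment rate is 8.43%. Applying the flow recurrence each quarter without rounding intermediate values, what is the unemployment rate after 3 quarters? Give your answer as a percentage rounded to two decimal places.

With a fixed labor force, u_{t+1} = u_t + s·(1−u_t) − f·u_t = u_t·(1−s−f) + s.
Here 1−s−f = 0.696 and s = 0.008.
u_1 = 0.084300 × 0.696 + 0.008 = 0.066673.
u_2 = 0.066673 × 0.696 + 0.008 = 0.054404.
u_3 = 0.054404 × 0.696 + 0.008 = 0.045865.

Unemployment rate after three quarters ≈ 4.59%.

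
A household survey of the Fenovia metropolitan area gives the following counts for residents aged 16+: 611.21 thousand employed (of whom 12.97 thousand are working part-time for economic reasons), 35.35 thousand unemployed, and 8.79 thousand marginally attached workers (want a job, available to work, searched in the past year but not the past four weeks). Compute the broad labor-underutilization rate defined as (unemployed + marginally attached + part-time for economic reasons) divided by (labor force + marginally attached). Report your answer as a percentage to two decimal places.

Broad underutilization rate ≈ 8.71%.

Labor force = 611.21 + 35.35 = 646.56 thousand.
Numerator = 35.35 + 8.79 + 12.97 = 57.11 thousand.
Denominator = 646.56 + 8.79 = 655.35 thousand.
Broad rate = 57.11 / 655.35 = 8.71%.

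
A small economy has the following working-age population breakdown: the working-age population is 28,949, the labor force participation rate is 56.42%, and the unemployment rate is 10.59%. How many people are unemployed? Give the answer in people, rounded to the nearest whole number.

Labor force = 0.5642 × 28,949 = 16,333.
Unemployed = 0.1059 × 16,333 ≈ 1,730.

About 1,730 are unemployed.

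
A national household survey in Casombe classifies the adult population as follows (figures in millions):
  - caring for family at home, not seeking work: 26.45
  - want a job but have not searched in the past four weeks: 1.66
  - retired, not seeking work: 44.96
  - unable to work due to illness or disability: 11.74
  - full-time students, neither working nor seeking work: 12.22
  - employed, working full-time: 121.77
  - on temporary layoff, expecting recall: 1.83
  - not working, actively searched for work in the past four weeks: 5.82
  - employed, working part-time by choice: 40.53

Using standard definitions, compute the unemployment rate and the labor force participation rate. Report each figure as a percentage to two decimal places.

Unemployment rate ≈ 4.50%; labor force participation rate ≈ 63.66%.

Employed = 121.77 + 40.53 = 162.30 million.
Unemployed = 1.83 + 5.82 = 7.65 million (jobless and actively searching, or on temporary layoff).
Labor force = 162.30 + 7.65 = 169.95 million.
Not in labor force = 26.45 + 1.66 + 44.96 + 11.74 + 12.22 = 97.03 million (those not working and not actively searching are outside the labor force — including those who want a job but have given up searching).
Civilian working-age population = 169.95 + 97.03 = 266.98 million.
Unemployment rate = 7.65 / 169.95 = 4.50%.
Labor force participation rate = 169.95 / 266.98 = 63.66%.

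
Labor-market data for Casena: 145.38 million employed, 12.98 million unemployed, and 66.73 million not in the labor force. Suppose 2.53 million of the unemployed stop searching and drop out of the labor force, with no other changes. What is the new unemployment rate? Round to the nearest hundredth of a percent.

New unemployment rate ≈ 6.71%.

Initially, labor force = 145.38 + 12.98 = 158.36 million, so u = 12.98/158.36 = 8.20%.
After the change, unemployed and labor force both fall by 2.53 → E = 145.38, U = 10.45, labor force = 155.83 million.
New unemployment rate = 10.45 / 155.83 = 6.71%.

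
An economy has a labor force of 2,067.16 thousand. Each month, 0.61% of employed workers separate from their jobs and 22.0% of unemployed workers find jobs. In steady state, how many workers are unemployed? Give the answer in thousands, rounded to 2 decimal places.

About 55.77 thousand are unemployed in steady state.

Steady-state unemployment rate u* = s/(s+f) = 0.61/(0.61+22.0) = 0.026979.
Unemployed = u* × labor force = 0.026979 × 2,067.16 ≈ 55.77 thousand.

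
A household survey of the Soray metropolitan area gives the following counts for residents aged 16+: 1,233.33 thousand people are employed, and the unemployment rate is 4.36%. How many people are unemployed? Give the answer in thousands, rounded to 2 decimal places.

Let U be the number unemployed. The labor force is E + U, and U/(E+U) = 0.0436.
So U = 0.0436 × 1,233.33 / (1 − 0.0436) = 53.7732 / 0.9564 ≈ 56.22 thousand.

About 56.22 thousand are unemployed.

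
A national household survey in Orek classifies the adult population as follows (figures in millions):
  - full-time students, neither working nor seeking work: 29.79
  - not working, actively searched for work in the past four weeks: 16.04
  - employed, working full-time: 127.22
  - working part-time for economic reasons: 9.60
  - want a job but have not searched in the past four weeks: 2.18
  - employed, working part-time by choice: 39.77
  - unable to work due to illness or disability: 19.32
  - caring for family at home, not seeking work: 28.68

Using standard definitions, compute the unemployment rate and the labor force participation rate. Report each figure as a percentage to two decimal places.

Unemployment rate ≈ 8.33%; labor force participation rate ≈ 70.66%.

Employed = 127.22 + 9.60 + 39.77 = 176.59 million (anyone who worked, including part-time for economic reasons, counts as employed).
Unemployed = 16.04 million.
Labor force = 176.59 + 16.04 = 192.63 million.
Not in labor force = 29.79 + 2.18 + 19.32 + 28.68 = 79.97 million (those not working and not actively searching are outside the labor force — including those who want a job but have given up searching).
Civilian working-age population = 192.63 + 79.97 = 272.60 million.
Unemployment rate = 16.04 / 192.63 = 8.33%.
Labor force participation rate = 192.63 / 272.60 = 70.66%.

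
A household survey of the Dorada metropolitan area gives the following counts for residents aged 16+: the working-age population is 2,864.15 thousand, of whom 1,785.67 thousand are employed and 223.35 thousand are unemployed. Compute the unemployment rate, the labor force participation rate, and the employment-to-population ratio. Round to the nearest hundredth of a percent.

Labor force = employed + unemployed = 1,785.67 + 223.35 = 2,009.02 thousand.
Unemployment rate = 223.35 / 2,009.02 = 11.12%.
Labor force participation rate = 2,009.02 / 2,864.15 = 70.14%.
Employment-population ratio = 1,785.67 / 2,864.15 = 62.35%.

Unemployment rate ≈ 11.12%; labor force participation rate ≈ 70.14%; employment-population ratio ≈ 62.35%.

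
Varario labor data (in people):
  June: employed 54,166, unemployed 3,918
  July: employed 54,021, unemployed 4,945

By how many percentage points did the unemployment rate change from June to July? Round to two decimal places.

June: labor force = 54,166 + 3,918 = 58,084; u = 3,918/58,084 = 6.75%.
July: labor force = 54,021 + 4,945 = 58,966; u = 4,945/58,966 = 8.39%.
Change = 8.39% − 6.75% = +1.64 pp.

The unemployment rate changed by +1.64 percentage points.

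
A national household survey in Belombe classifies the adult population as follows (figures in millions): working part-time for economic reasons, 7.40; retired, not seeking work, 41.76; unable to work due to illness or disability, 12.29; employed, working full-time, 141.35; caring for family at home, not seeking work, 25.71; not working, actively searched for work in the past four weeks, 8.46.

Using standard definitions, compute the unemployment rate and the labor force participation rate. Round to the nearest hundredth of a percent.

Employed = 7.40 + 141.35 = 148.75 million (anyone who worked, including part-time for economic reasons, counts as employed).
Unemployed = 8.46 million.
Labor force = 148.75 + 8.46 = 157.21 million.
Not in labor force = 41.76 + 12.29 + 25.71 = 79.76 million (those not working and not actively searching are outside the labor force).
Civilian working-age population = 157.21 + 79.76 = 236.97 million.
Unemployment rate = 8.46 / 157.21 = 5.38%.
Labor force participation rate = 157.21 / 236.97 = 66.34%.

Unemployment rate ≈ 5.38%; labor force participation rate ≈ 66.34%.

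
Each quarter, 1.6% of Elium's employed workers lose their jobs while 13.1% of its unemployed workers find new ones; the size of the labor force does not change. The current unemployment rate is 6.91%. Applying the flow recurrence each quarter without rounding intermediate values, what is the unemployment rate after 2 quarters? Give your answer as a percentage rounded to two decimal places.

With a fixed labor force, u_{t+1} = u_t + s·(1−u_t) − f·u_t = u_t·(1−s−f) + s.
Here 1−s−f = 0.853 and s = 0.016.
u_1 = 0.069100 × 0.853 + 0.016 = 0.074942.
u_2 = 0.074942 × 0.853 + 0.016 = 0.079926.

Unemployment rate after two quarters ≈ 7.99%.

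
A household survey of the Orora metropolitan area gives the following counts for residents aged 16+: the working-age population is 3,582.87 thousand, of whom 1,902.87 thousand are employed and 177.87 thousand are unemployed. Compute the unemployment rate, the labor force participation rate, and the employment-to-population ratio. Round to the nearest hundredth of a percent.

Labor force = employed + unemployed = 1,902.87 + 177.87 = 2,080.74 thousand.
Unemployment rate = 177.87 / 2,080.74 = 8.55%.
Labor force participation rate = 2,080.74 / 3,582.87 = 58.07%.
Employment-population ratio = 1,902.87 / 3,582.87 = 53.11%.

Unemployment rate ≈ 8.55%; labor force participation rate ≈ 58.07%; employment-population ratio ≈ 53.11%.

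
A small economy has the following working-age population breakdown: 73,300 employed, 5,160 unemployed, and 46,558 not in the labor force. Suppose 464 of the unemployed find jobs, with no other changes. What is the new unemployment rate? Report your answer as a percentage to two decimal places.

Initially, labor force = 73,300 + 5,160 = 78,460, so u = 5,160/78,460 = 6.58%.
After the change, unemployed falls and employed rises by 464; labor force unchanged → E = 73,764, U = 4,696, labor force = 78,460.
New unemployment rate = 4,696 / 78,460 = 5.99%.

New unemployment rate ≈ 5.99%.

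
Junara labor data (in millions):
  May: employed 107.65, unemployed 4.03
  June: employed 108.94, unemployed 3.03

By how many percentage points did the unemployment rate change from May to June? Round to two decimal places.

May: labor force = 107.65 + 4.03 = 111.68; u = 4.03/111.68 = 3.61%.
June: labor force = 108.94 + 3.03 = 111.97; u = 3.03/111.97 = 2.71%.
Change = 2.71% − 3.61% = −0.90 pp.

The unemployment rate changed by −0.90 percentage points.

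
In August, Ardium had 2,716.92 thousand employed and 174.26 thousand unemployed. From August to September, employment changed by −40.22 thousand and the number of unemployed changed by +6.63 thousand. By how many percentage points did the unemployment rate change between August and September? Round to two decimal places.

August: labor force = 2,716.92 + 174.26 = 2,891.18; u = 174.26/2,891.18 = 6.03%.
September: labor force = 2,676.70 + 180.89 = 2,857.59; u = 180.89/2,857.59 = 6.33%.
Change = 6.33% − 6.03% = +0.30 pp.

The unemployment rate changed by +0.30 percentage points.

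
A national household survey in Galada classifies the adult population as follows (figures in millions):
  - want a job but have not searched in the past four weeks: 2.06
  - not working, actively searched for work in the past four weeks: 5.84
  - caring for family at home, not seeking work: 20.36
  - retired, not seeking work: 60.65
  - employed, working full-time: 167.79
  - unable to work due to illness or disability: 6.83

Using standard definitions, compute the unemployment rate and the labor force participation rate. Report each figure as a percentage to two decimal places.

Unemployment rate ≈ 3.36%; labor force participation rate ≈ 65.89%.

Employed = 167.79 million.
Unemployed = 5.84 million.
Labor force = 167.79 + 5.84 = 173.63 million.
Not in labor force = 2.06 + 20.36 + 60.65 + 6.83 = 89.90 million (those not working and not actively searching are outside the labor force — including those who want a job but have given up searching).
Civilian working-age population = 173.63 + 89.90 = 263.53 million.
Unemployment rate = 5.84 / 173.63 = 3.36%.
Labor force participation rate = 173.63 / 263.53 = 65.89%.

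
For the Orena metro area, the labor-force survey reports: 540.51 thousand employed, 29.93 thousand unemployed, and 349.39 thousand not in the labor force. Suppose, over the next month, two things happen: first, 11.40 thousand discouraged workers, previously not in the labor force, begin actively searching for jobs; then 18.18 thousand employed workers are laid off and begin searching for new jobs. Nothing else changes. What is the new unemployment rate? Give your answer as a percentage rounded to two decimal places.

Initially, labor force = 540.51 + 29.93 = 570.44 thousand, so u = 29.93/570.44 = 5.25%.
After the first change, unemployed and labor force both rise by 11.40 → E = 540.51, U = 41.33, labor force = 581.84 thousand.
After the second change, employed falls and unemployed rises by 18.18; labor force unchanged → E = 522.33, U = 59.51, labor force = 581.84 thousand.
New unemployment rate = 59.51 / 581.84 = 10.23%.

New unemployment rate ≈ 10.23%.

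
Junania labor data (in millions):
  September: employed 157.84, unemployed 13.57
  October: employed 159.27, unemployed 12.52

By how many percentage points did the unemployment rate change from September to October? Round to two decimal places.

The unemployment rate changed by −0.63 percentage points.

September: labor force = 157.84 + 13.57 = 171.41; u = 13.57/171.41 = 7.92%.
October: labor force = 159.27 + 12.52 = 171.79; u = 12.52/171.79 = 7.29%.
Change = 7.29% − 7.92% = −0.63 pp.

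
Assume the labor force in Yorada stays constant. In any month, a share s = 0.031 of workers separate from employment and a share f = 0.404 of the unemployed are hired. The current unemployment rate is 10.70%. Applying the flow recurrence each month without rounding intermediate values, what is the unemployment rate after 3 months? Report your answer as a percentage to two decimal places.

Unemployment rate after three months ≈ 7.77%.

With a fixed labor force, u_{t+1} = u_t + s·(1−u_t) − f·u_t = u_t·(1−s−f) + s.
Here 1−s−f = 0.565 and s = 0.031.
u_1 = 0.107000 × 0.565 + 0.031 = 0.091455.
u_2 = 0.091455 × 0.565 + 0.031 = 0.082672.
u_3 = 0.082672 × 0.565 + 0.031 = 0.077710.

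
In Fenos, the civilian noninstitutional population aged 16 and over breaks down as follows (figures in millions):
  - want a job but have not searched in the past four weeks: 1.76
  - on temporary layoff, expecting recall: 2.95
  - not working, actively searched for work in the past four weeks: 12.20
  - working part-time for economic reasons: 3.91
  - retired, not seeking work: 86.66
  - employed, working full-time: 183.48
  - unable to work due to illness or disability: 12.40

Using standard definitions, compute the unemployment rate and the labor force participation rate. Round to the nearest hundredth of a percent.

Unemployment rate ≈ 7.48%; labor force participation rate ≈ 66.77%.

Employed = 3.91 + 183.48 = 187.39 million (anyone who worked, including part-time for economic reasons, counts as employed).
Unemployed = 2.95 + 12.20 = 15.15 million (jobless and actively searching, or on temporary layoff).
Labor force = 187.39 + 15.15 = 202.54 million.
Not in labor force = 1.76 + 86.66 + 12.40 = 100.82 million (those not working and not actively searching are outside the labor force — including those who want a job but have given up searching).
Civilian working-age population = 202.54 + 100.82 = 303.36 million.
Unemployment rate = 15.15 / 202.54 = 7.48%.
Labor force participation rate = 202.54 / 303.36 = 66.77%.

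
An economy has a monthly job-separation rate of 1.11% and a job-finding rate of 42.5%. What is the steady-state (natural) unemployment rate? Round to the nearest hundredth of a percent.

At steady state the flows balance: s·E = f·U, so U/(E+U) = s/(s+f).
u* = 1.11 / (1.11 + 42.5) = 1.11 / 43.61 = 2.55%.

Steady-state unemployment rate ≈ 2.55%.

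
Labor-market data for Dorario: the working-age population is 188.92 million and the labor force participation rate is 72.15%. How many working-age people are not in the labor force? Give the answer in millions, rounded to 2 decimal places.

Share not in the labor force = 1 − 0.7215 = 0.2785.
Not in labor force = 0.2785 × 188.92 ≈ 52.61 million.

About 52.61 million are not in the labor force.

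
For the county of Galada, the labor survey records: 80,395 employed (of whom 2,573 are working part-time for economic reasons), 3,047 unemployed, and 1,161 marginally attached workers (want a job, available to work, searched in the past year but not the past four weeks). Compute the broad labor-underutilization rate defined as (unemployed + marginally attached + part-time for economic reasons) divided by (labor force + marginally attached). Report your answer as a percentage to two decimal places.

Broad underutilization rate ≈ 8.02%.

Labor force = 80,395 + 3,047 = 83,442.
Numerator = 3,047 + 1,161 + 2,573 = 6,781.
Denominator = 83,442 + 1,161 = 84,603.
Broad rate = 6,781 / 84,603 = 8.02%.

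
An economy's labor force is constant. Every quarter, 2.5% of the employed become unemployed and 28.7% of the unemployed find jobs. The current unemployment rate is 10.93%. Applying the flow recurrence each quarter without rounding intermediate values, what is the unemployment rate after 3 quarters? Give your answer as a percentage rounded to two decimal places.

With a fixed labor force, u_{t+1} = u_t + s·(1−u_t) − f·u_t = u_t·(1−s−f) + s.
Here 1−s−f = 0.688 and s = 0.025.
u_1 = 0.109300 × 0.688 + 0.025 = 0.100198.
u_2 = 0.100198 × 0.688 + 0.025 = 0.093936.
u_3 = 0.093936 × 0.688 + 0.025 = 0.089628.

Unemployment rate after three quarters ≈ 8.96%.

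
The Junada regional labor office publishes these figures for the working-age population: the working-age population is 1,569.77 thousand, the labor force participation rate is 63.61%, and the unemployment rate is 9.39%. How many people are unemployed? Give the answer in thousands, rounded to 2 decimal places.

About 93.76 thousand are unemployed.

Labor force = 0.6361 × 1,569.77 = 998.53 thousand.
Unemployed = 0.0939 × 998.53 ≈ 93.76 thousand.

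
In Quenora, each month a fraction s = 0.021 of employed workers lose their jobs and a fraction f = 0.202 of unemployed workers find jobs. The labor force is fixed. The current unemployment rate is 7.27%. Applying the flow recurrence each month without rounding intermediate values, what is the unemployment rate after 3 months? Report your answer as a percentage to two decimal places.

With a fixed labor force, u_{t+1} = u_t + s·(1−u_t) − f·u_t = u_t·(1−s−f) + s.
Here 1−s−f = 0.777 and s = 0.021.
u_1 = 0.072700 × 0.777 + 0.021 = 0.077488.
u_2 = 0.077488 × 0.777 + 0.021 = 0.081208.
u_3 = 0.081208 × 0.777 + 0.021 = 0.084099.

Unemployment rate after three months ≈ 8.41%.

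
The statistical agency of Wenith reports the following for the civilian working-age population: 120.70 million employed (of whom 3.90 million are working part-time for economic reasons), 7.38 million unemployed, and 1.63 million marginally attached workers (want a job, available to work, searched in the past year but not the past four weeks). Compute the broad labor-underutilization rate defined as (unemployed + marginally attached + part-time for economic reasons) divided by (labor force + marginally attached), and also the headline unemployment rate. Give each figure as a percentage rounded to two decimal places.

Labor force = 120.70 + 7.38 = 128.08 million.
Numerator = 7.38 + 1.63 + 3.90 = 12.91 million.
Denominator = 128.08 + 1.63 = 129.71 million.
Broad rate = 12.91 / 129.71 = 9.95%.
Headline unemployment rate = 7.38 / 128.08 = 5.76%.

Broad underutilization rate ≈ 9.95%; headline unemployment rate ≈ 5.76%.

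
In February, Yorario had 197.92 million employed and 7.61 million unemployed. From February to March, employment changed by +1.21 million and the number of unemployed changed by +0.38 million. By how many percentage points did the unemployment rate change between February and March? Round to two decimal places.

February: labor force = 197.92 + 7.61 = 205.53; u = 7.61/205.53 = 3.70%.
March: labor force = 199.13 + 7.99 = 207.12; u = 7.99/207.12 = 3.86%.
Change = 3.86% − 3.70% = +0.16 pp.

The unemployment rate changed by +0.16 percentage points.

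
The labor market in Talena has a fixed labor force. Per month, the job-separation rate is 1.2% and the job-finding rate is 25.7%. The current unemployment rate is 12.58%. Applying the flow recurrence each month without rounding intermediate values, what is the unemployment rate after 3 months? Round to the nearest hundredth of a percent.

Unemployment rate after three months ≈ 7.63%.

With a fixed labor force, u_{t+1} = u_t + s·(1−u_t) − f·u_t = u_t·(1−s−f) + s.
Here 1−s−f = 0.731 and s = 0.012.
u_1 = 0.125800 × 0.731 + 0.012 = 0.103960.
u_2 = 0.103960 × 0.731 + 0.012 = 0.087995.
u_3 = 0.087995 × 0.731 + 0.012 = 0.076324.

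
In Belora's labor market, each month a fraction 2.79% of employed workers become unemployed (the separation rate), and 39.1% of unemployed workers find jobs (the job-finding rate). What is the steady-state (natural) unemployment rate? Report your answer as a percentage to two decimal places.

Steady-state unemployment rate ≈ 6.66%.

At steady state the flows balance: s·E = f·U, so U/(E+U) = s/(s+f).
u* = 2.79 / (2.79 + 39.1) = 2.79 / 41.89 = 6.66%.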